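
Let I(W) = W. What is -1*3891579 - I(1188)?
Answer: -3892767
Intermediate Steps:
-1*3891579 - I(1188) = -1*3891579 - 1*1188 = -3891579 - 1188 = -3892767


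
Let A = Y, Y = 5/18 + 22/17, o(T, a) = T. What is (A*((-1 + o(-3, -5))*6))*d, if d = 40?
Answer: -76960/51 ≈ -1509.0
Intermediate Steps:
Y = 481/306 (Y = 5*(1/18) + 22*(1/17) = 5/18 + 22/17 = 481/306 ≈ 1.5719)
A = 481/306 ≈ 1.5719
(A*((-1 + o(-3, -5))*6))*d = (481*((-1 - 3)*6)/306)*40 = (481*(-4*6)/306)*40 = ((481/306)*(-24))*40 = -1924/51*40 = -76960/51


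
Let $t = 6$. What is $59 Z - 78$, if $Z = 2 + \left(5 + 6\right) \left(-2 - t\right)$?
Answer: $-5152$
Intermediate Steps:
$Z = -86$ ($Z = 2 + \left(5 + 6\right) \left(-2 - 6\right) = 2 + 11 \left(-2 - 6\right) = 2 + 11 \left(-8\right) = 2 - 88 = -86$)
$59 Z - 78 = 59 \left(-86\right) - 78 = -5074 - 78 = -5152$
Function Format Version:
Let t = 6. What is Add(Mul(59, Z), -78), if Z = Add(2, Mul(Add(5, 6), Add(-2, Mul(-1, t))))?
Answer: -5152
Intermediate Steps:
Z = -86 (Z = Add(2, Mul(Add(5, 6), Add(-2, Mul(-1, 6)))) = Add(2, Mul(11, Add(-2, -6))) = Add(2, Mul(11, -8)) = Add(2, -88) = -86)
Add(Mul(59, Z), -78) = Add(Mul(59, -86), -78) = Add(-5074, -78) = -5152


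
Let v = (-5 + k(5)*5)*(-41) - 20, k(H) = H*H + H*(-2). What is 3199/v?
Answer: -3199/2890 ≈ -1.1069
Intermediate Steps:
k(H) = H² - 2*H
v = -2890 (v = (-5 + (5*(-2 + 5))*5)*(-41) - 20 = (-5 + (5*3)*5)*(-41) - 20 = (-5 + 15*5)*(-41) - 20 = (-5 + 75)*(-41) - 20 = 70*(-41) - 20 = -2870 - 20 = -2890)
3199/v = 3199/(-2890) = 3199*(-1/2890) = -3199/2890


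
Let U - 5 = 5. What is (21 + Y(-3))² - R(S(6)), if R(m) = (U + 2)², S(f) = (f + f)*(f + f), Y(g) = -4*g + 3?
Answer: 1152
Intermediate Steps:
U = 10 (U = 5 + 5 = 10)
Y(g) = 3 - 4*g
S(f) = 4*f² (S(f) = (2*f)*(2*f) = 4*f²)
R(m) = 144 (R(m) = (10 + 2)² = 12² = 144)
(21 + Y(-3))² - R(S(6)) = (21 + (3 - 4*(-3)))² - 1*144 = (21 + (3 + 12))² - 144 = (21 + 15)² - 144 = 36² - 144 = 1296 - 144 = 1152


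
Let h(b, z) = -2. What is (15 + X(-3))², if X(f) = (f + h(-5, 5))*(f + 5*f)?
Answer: 11025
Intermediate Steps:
X(f) = 6*f*(-2 + f) (X(f) = (f - 2)*(f + 5*f) = (-2 + f)*(6*f) = 6*f*(-2 + f))
(15 + X(-3))² = (15 + 6*(-3)*(-2 - 3))² = (15 + 6*(-3)*(-5))² = (15 + 90)² = 105² = 11025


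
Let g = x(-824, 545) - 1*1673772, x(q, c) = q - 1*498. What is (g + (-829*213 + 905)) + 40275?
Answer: -1810491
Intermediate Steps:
x(q, c) = -498 + q (x(q, c) = q - 498 = -498 + q)
g = -1675094 (g = (-498 - 824) - 1*1673772 = -1322 - 1673772 = -1675094)
(g + (-829*213 + 905)) + 40275 = (-1675094 + (-829*213 + 905)) + 40275 = (-1675094 + (-176577 + 905)) + 40275 = (-1675094 - 175672) + 40275 = -1850766 + 40275 = -1810491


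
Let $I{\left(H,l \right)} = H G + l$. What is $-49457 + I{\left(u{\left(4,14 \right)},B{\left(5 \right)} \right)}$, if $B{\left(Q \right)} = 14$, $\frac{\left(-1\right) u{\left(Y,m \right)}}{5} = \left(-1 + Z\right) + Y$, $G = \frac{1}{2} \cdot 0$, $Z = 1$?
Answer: $-49443$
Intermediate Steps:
$G = 0$ ($G = \frac{1}{2} \cdot 0 = 0$)
$u{\left(Y,m \right)} = - 5 Y$ ($u{\left(Y,m \right)} = - 5 \left(\left(-1 + 1\right) + Y\right) = - 5 \left(0 + Y\right) = - 5 Y$)
$I{\left(H,l \right)} = l$ ($I{\left(H,l \right)} = H 0 + l = 0 + l = l$)
$-49457 + I{\left(u{\left(4,14 \right)},B{\left(5 \right)} \right)} = -49457 + 14 = -49443$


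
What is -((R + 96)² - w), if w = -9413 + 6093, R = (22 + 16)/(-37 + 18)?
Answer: -12156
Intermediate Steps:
R = -2 (R = 38/(-19) = 38*(-1/19) = -2)
w = -3320
-((R + 96)² - w) = -((-2 + 96)² - 1*(-3320)) = -(94² + 3320) = -(8836 + 3320) = -1*12156 = -12156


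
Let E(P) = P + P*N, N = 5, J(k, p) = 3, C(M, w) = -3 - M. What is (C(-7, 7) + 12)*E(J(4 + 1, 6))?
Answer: 288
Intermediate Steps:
E(P) = 6*P (E(P) = P + P*5 = P + 5*P = 6*P)
(C(-7, 7) + 12)*E(J(4 + 1, 6)) = ((-3 - 1*(-7)) + 12)*(6*3) = ((-3 + 7) + 12)*18 = (4 + 12)*18 = 16*18 = 288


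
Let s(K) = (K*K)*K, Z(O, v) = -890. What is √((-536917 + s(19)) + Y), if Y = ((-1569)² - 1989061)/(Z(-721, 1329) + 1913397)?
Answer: I*√1938783244849363942/1912507 ≈ 728.05*I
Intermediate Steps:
s(K) = K³ (s(K) = K²*K = K³)
Y = 472700/1912507 (Y = ((-1569)² - 1989061)/(-890 + 1913397) = (2461761 - 1989061)/1912507 = 472700*(1/1912507) = 472700/1912507 ≈ 0.24716)
√((-536917 + s(19)) + Y) = √((-536917 + 19³) + 472700/1912507) = √((-536917 + 6859) + 472700/1912507) = √(-530058 + 472700/1912507) = √(-1013739162706/1912507) = I*√1938783244849363942/1912507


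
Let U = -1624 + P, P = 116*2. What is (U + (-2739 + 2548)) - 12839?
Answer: -14422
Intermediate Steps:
P = 232
U = -1392 (U = -1624 + 232 = -1392)
(U + (-2739 + 2548)) - 12839 = (-1392 + (-2739 + 2548)) - 12839 = (-1392 - 191) - 12839 = -1583 - 12839 = -14422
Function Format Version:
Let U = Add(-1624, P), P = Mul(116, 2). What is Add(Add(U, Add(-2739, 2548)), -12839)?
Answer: -14422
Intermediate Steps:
P = 232
U = -1392 (U = Add(-1624, 232) = -1392)
Add(Add(U, Add(-2739, 2548)), -12839) = Add(Add(-1392, Add(-2739, 2548)), -12839) = Add(Add(-1392, -191), -12839) = Add(-1583, -12839) = -14422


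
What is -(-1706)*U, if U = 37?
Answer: 63122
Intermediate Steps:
-(-1706)*U = -(-1706)*37 = -1*(-63122) = 63122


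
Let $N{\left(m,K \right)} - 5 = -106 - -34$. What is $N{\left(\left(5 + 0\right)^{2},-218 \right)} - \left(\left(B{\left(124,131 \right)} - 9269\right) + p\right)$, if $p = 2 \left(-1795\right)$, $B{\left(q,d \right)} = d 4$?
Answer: $12268$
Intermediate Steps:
$B{\left(q,d \right)} = 4 d$
$p = -3590$
$N{\left(m,K \right)} = -67$ ($N{\left(m,K \right)} = 5 - 72 = -67$)
$N{\left(\left(5 + 0\right)^{2},-218 \right)} - \left(\left(B{\left(124,131 \right)} - 9269\right) + p\right) = -67 - \left(\left(4 \cdot 131 - 9269\right) - 3590\right) = -67 - \left(\left(524 - 9269\right) - 3590\right) = -67 - \left(-8745 - 3590\right) = -67 - -12335 = -67 + 12335 = 12268$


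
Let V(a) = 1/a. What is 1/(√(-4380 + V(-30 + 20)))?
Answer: -I*√438010/43801 ≈ -0.01511*I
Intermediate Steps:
1/(√(-4380 + V(-30 + 20))) = 1/(√(-4380 + 1/(-30 + 20))) = 1/(√(-4380 + 1/(-10))) = 1/(√(-4380 - ⅒)) = 1/(√(-43801/10)) = 1/(I*√438010/10) = -I*√438010/43801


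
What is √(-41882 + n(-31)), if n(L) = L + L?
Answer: 14*I*√214 ≈ 204.8*I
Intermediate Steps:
n(L) = 2*L
√(-41882 + n(-31)) = √(-41882 + 2*(-31)) = √(-41882 - 62) = √(-41944) = 14*I*√214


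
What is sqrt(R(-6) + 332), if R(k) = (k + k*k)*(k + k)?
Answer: 2*I*sqrt(7) ≈ 5.2915*I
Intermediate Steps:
R(k) = 2*k*(k + k**2) (R(k) = (k + k**2)*(2*k) = 2*k*(k + k**2))
sqrt(R(-6) + 332) = sqrt(2*(-6)**2*(1 - 6) + 332) = sqrt(2*36*(-5) + 332) = sqrt(-360 + 332) = sqrt(-28) = 2*I*sqrt(7)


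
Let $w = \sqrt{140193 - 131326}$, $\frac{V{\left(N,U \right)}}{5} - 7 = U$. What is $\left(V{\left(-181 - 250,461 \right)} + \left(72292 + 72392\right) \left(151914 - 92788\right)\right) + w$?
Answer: $8554588524 + \sqrt{8867} \approx 8.5546 \cdot 10^{9}$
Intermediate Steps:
$V{\left(N,U \right)} = 35 + 5 U$
$w = \sqrt{8867} \approx 94.165$
$\left(V{\left(-181 - 250,461 \right)} + \left(72292 + 72392\right) \left(151914 - 92788\right)\right) + w = \left(\left(35 + 5 \cdot 461\right) + \left(72292 + 72392\right) \left(151914 - 92788\right)\right) + \sqrt{8867} = \left(\left(35 + 2305\right) + 144684 \cdot 59126\right) + \sqrt{8867} = \left(2340 + 8554586184\right) + \sqrt{8867} = 8554588524 + \sqrt{8867}$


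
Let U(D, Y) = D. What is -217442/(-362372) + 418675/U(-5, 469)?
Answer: -15171500989/181186 ≈ -83734.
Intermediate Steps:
-217442/(-362372) + 418675/U(-5, 469) = -217442/(-362372) + 418675/(-5) = -217442*(-1/362372) + 418675*(-1/5) = 108721/181186 - 83735 = -15171500989/181186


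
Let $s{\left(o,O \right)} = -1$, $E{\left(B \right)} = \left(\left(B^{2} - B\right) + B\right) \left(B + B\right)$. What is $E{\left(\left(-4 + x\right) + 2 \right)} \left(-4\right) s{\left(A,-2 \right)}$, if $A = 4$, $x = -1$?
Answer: $-216$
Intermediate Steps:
$E{\left(B \right)} = 2 B^{3}$ ($E{\left(B \right)} = B^{2} \cdot 2 B = 2 B^{3}$)
$E{\left(\left(-4 + x\right) + 2 \right)} \left(-4\right) s{\left(A,-2 \right)} = 2 \left(\left(-4 - 1\right) + 2\right)^{3} \left(-4\right) \left(-1\right) = 2 \left(-5 + 2\right)^{3} \left(-4\right) \left(-1\right) = 2 \left(-3\right)^{3} \left(-4\right) \left(-1\right) = 2 \left(-27\right) \left(-4\right) \left(-1\right) = \left(-54\right) \left(-4\right) \left(-1\right) = 216 \left(-1\right) = -216$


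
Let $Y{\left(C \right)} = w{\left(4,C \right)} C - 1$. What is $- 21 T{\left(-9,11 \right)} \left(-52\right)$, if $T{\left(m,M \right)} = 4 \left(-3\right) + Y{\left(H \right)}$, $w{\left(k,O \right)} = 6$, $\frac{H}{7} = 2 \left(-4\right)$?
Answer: $-381108$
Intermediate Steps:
$H = -56$ ($H = 7 \cdot 2 \left(-4\right) = 7 \left(-8\right) = -56$)
$Y{\left(C \right)} = -1 + 6 C$ ($Y{\left(C \right)} = 6 C - 1 = -1 + 6 C$)
$T{\left(m,M \right)} = -349$ ($T{\left(m,M \right)} = 4 \left(-3\right) + \left(-1 + 6 \left(-56\right)\right) = -12 - 337 = -349$)
$- 21 T{\left(-9,11 \right)} \left(-52\right) = \left(-21\right) \left(-349\right) \left(-52\right) = 7329 \left(-52\right) = -381108$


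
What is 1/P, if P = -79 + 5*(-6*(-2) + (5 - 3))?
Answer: -⅑ ≈ -0.11111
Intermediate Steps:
P = -9 (P = -79 + 5*(12 + 2) = -79 + 5*14 = -79 + 70 = -9)
1/P = 1/(-9) = -⅑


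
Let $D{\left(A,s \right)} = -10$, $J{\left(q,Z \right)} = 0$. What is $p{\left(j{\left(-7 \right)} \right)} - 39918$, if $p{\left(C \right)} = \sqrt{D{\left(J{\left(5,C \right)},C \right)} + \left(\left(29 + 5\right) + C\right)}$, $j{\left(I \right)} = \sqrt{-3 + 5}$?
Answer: $-39918 + \sqrt{24 + \sqrt{2}} \approx -39913.0$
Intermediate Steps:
$j{\left(I \right)} = \sqrt{2}$
$p{\left(C \right)} = \sqrt{24 + C}$ ($p{\left(C \right)} = \sqrt{-10 + \left(\left(29 + 5\right) + C\right)} = \sqrt{-10 + \left(34 + C\right)} = \sqrt{24 + C}$)
$p{\left(j{\left(-7 \right)} \right)} - 39918 = \sqrt{24 + \sqrt{2}} - 39918 = -39918 + \sqrt{24 + \sqrt{2}}$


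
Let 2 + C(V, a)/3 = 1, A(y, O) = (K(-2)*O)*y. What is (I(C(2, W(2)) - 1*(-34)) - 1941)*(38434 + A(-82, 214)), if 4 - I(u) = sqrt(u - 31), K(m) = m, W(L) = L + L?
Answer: -142427610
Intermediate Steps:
W(L) = 2*L
A(y, O) = -2*O*y (A(y, O) = (-2*O)*y = -2*O*y)
C(V, a) = -3 (C(V, a) = -6 + 3*1 = -6 + 3 = -3)
I(u) = 4 - sqrt(-31 + u) (I(u) = 4 - sqrt(u - 31) = 4 - sqrt(-31 + u))
(I(C(2, W(2)) - 1*(-34)) - 1941)*(38434 + A(-82, 214)) = ((4 - sqrt(-31 + (-3 - 1*(-34)))) - 1941)*(38434 - 2*214*(-82)) = ((4 - sqrt(-31 + (-3 + 34))) - 1941)*(38434 + 35096) = ((4 - sqrt(-31 + 31)) - 1941)*73530 = ((4 - sqrt(0)) - 1941)*73530 = ((4 - 1*0) - 1941)*73530 = ((4 + 0) - 1941)*73530 = (4 - 1941)*73530 = -1937*73530 = -142427610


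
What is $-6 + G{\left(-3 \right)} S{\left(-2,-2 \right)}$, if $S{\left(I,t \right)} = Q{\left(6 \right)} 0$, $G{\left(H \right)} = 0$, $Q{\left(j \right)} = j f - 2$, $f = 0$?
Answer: $-6$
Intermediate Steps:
$Q{\left(j \right)} = -2$ ($Q{\left(j \right)} = j 0 - 2 = 0 - 2 = -2$)
$S{\left(I,t \right)} = 0$ ($S{\left(I,t \right)} = \left(-2\right) 0 = 0$)
$-6 + G{\left(-3 \right)} S{\left(-2,-2 \right)} = -6 + 0 \cdot 0 = -6 + 0 = -6$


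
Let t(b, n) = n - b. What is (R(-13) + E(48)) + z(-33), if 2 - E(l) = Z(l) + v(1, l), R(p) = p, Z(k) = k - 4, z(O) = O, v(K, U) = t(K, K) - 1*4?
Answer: -84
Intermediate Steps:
v(K, U) = -4 (v(K, U) = (K - K) - 1*4 = 0 - 4 = -4)
Z(k) = -4 + k
E(l) = 10 - l (E(l) = 2 - ((-4 + l) - 4) = 2 - (-8 + l) = 2 + (8 - l) = 10 - l)
(R(-13) + E(48)) + z(-33) = (-13 + (10 - 1*48)) - 33 = (-13 + (10 - 48)) - 33 = (-13 - 38) - 33 = -51 - 33 = -84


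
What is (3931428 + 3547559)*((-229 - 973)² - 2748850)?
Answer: -9752943081402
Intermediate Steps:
(3931428 + 3547559)*((-229 - 973)² - 2748850) = 7478987*((-1202)² - 2748850) = 7478987*(1444804 - 2748850) = 7478987*(-1304046) = -9752943081402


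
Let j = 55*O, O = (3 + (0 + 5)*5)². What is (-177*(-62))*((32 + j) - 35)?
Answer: 473165958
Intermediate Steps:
O = 784 (O = (3 + 5*5)² = (3 + 25)² = 28² = 784)
j = 43120 (j = 55*784 = 43120)
(-177*(-62))*((32 + j) - 35) = (-177*(-62))*((32 + 43120) - 35) = 10974*(43152 - 35) = 10974*43117 = 473165958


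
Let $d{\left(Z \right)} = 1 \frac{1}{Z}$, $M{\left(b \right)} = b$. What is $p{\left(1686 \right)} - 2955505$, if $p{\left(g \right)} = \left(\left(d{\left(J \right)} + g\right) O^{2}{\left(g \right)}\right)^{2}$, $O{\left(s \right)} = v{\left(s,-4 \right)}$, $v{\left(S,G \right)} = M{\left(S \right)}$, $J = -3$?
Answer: $22960094910559661471$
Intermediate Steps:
$d{\left(Z \right)} = \frac{1}{Z}$
$v{\left(S,G \right)} = S$
$O{\left(s \right)} = s$
$p{\left(g \right)} = g^{4} \left(- \frac{1}{3} + g\right)^{2}$ ($p{\left(g \right)} = \left(\left(\frac{1}{-3} + g\right) g^{2}\right)^{2} = \left(\left(- \frac{1}{3} + g\right) g^{2}\right)^{2} = \left(g^{2} \left(- \frac{1}{3} + g\right)\right)^{2} = g^{4} \left(- \frac{1}{3} + g\right)^{2}$)
$p{\left(1686 \right)} - 2955505 = \frac{1686^{4} \left(-1 + 3 \cdot 1686\right)^{2}}{9} - 2955505 = \frac{1}{9} \cdot 8080352019216 \left(-1 + 5058\right)^{2} - 2955505 = \frac{1}{9} \cdot 8080352019216 \cdot 5057^{2} - 2955505 = \frac{1}{9} \cdot 8080352019216 \cdot 25573249 - 2955505 = 22960094910562616976 - 2955505 = 22960094910559661471$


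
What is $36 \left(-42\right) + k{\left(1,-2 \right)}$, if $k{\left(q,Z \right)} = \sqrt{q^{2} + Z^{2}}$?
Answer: $-1512 + \sqrt{5} \approx -1509.8$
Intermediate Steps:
$k{\left(q,Z \right)} = \sqrt{Z^{2} + q^{2}}$
$36 \left(-42\right) + k{\left(1,-2 \right)} = 36 \left(-42\right) + \sqrt{\left(-2\right)^{2} + 1^{2}} = -1512 + \sqrt{4 + 1} = -1512 + \sqrt{5}$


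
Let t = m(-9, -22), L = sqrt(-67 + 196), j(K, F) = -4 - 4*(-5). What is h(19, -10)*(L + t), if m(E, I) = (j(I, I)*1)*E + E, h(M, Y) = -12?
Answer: 1836 - 12*sqrt(129) ≈ 1699.7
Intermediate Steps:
j(K, F) = 16 (j(K, F) = -4 + 20 = 16)
L = sqrt(129) ≈ 11.358
m(E, I) = 17*E (m(E, I) = (16*1)*E + E = 16*E + E = 17*E)
t = -153 (t = 17*(-9) = -153)
h(19, -10)*(L + t) = -12*(sqrt(129) - 153) = -12*(-153 + sqrt(129)) = 1836 - 12*sqrt(129)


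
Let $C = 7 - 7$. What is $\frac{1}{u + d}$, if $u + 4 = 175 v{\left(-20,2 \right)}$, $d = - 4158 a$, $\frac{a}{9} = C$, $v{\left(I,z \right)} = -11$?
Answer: $- \frac{1}{1929} \approx -0.0005184$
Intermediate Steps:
$C = 0$
$a = 0$ ($a = 9 \cdot 0 = 0$)
$d = 0$ ($d = \left(-4158\right) 0 = 0$)
$u = -1929$ ($u = -4 + 175 \left(-11\right) = -4 - 1925 = -1929$)
$\frac{1}{u + d} = \frac{1}{-1929 + 0} = \frac{1}{-1929} = - \frac{1}{1929}$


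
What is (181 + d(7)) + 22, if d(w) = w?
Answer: 210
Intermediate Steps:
(181 + d(7)) + 22 = (181 + 7) + 22 = 188 + 22 = 210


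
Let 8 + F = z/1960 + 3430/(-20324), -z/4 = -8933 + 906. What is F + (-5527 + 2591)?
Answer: -3644641174/1244845 ≈ -2927.8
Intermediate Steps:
z = 32108 (z = -4*(-8933 + 906) = -4*(-8027) = 32108)
F = 10223746/1244845 (F = -8 + (32108/1960 + 3430/(-20324)) = -8 + (32108*(1/1960) + 3430*(-1/20324)) = -8 + (8027/490 - 1715/10162) = -8 + 20182506/1244845 = 10223746/1244845 ≈ 8.2129)
F + (-5527 + 2591) = 10223746/1244845 + (-5527 + 2591) = 10223746/1244845 - 2936 = -3644641174/1244845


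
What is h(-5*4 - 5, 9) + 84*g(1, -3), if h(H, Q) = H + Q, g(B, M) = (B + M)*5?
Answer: -856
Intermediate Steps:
g(B, M) = 5*B + 5*M
h(-5*4 - 5, 9) + 84*g(1, -3) = ((-5*4 - 5) + 9) + 84*(5*1 + 5*(-3)) = ((-20 - 5) + 9) + 84*(5 - 15) = (-25 + 9) + 84*(-10) = -16 - 840 = -856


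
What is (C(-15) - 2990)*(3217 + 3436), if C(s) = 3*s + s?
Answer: -20291650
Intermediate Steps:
C(s) = 4*s
(C(-15) - 2990)*(3217 + 3436) = (4*(-15) - 2990)*(3217 + 3436) = (-60 - 2990)*6653 = -3050*6653 = -20291650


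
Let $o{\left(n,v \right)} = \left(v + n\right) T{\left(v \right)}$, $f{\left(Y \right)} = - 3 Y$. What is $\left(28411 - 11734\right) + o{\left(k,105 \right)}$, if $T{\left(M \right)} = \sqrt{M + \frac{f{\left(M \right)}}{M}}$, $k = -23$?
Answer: $16677 + 82 \sqrt{102} \approx 17505.0$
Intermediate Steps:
$T{\left(M \right)} = \sqrt{-3 + M}$ ($T{\left(M \right)} = \sqrt{M + \frac{\left(-3\right) M}{M}} = \sqrt{M - 3} = \sqrt{-3 + M}$)
$o{\left(n,v \right)} = \sqrt{-3 + v} \left(n + v\right)$ ($o{\left(n,v \right)} = \left(v + n\right) \sqrt{-3 + v} = \left(n + v\right) \sqrt{-3 + v} = \sqrt{-3 + v} \left(n + v\right)$)
$\left(28411 - 11734\right) + o{\left(k,105 \right)} = \left(28411 - 11734\right) + \sqrt{-3 + 105} \left(-23 + 105\right) = 16677 + \sqrt{102} \cdot 82 = 16677 + 82 \sqrt{102}$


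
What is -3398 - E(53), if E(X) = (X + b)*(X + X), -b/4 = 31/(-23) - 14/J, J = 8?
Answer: -237578/23 ≈ -10329.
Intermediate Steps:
b = 285/23 (b = -4*(31/(-23) - 14/8) = -4*(31*(-1/23) - 14*⅛) = -4*(-31/23 - 7/4) = -4*(-285/92) = 285/23 ≈ 12.391)
E(X) = 2*X*(285/23 + X) (E(X) = (X + 285/23)*(X + X) = (285/23 + X)*(2*X) = 2*X*(285/23 + X))
-3398 - E(53) = -3398 - 2*53*(285 + 23*53)/23 = -3398 - 2*53*(285 + 1219)/23 = -3398 - 2*53*1504/23 = -3398 - 1*159424/23 = -3398 - 159424/23 = -237578/23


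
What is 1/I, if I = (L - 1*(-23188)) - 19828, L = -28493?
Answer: -1/25133 ≈ -3.9788e-5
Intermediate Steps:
I = -25133 (I = (-28493 - 1*(-23188)) - 19828 = (-28493 + 23188) - 19828 = -5305 - 19828 = -25133)
1/I = 1/(-25133) = -1/25133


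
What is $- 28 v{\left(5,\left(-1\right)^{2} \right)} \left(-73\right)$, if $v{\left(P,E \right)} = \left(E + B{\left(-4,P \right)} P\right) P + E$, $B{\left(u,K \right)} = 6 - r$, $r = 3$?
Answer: $165564$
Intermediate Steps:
$B{\left(u,K \right)} = 3$ ($B{\left(u,K \right)} = 6 - 3 = 3$)
$v{\left(P,E \right)} = E + P \left(E + 3 P\right)$ ($v{\left(P,E \right)} = \left(E + 3 P\right) P + E = P \left(E + 3 P\right) + E = E + P \left(E + 3 P\right)$)
$- 28 v{\left(5,\left(-1\right)^{2} \right)} \left(-73\right) = - 28 \left(\left(-1\right)^{2} + 3 \cdot 5^{2} + \left(-1\right)^{2} \cdot 5\right) \left(-73\right) = - 28 \left(1 + 3 \cdot 25 + 1 \cdot 5\right) \left(-73\right) = - 28 \left(1 + 75 + 5\right) \left(-73\right) = \left(-28\right) 81 \left(-73\right) = \left(-2268\right) \left(-73\right) = 165564$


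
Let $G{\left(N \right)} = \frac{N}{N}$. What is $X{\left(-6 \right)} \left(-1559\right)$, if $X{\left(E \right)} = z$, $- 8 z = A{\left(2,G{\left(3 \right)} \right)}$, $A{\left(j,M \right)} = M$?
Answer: $\frac{1559}{8} \approx 194.88$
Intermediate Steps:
$G{\left(N \right)} = 1$
$z = - \frac{1}{8}$ ($z = \left(- \frac{1}{8}\right) 1 = - \frac{1}{8} \approx -0.125$)
$X{\left(E \right)} = - \frac{1}{8}$
$X{\left(-6 \right)} \left(-1559\right) = \left(- \frac{1}{8}\right) \left(-1559\right) = \frac{1559}{8}$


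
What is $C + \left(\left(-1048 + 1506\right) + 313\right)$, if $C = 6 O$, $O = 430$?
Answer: $3351$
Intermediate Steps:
$C = 2580$ ($C = 6 \cdot 430 = 2580$)
$C + \left(\left(-1048 + 1506\right) + 313\right) = 2580 + \left(\left(-1048 + 1506\right) + 313\right) = 2580 + \left(458 + 313\right) = 2580 + 771 = 3351$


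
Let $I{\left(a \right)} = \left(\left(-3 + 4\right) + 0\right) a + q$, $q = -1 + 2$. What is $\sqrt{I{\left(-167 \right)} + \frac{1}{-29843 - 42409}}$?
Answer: $\frac{i \sqrt{2674624759}}{4014} \approx 12.884 i$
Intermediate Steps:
$q = 1$
$I{\left(a \right)} = 1 + a$ ($I{\left(a \right)} = \left(\left(-3 + 4\right) + 0\right) a + 1 = \left(1 + 0\right) a + 1 = 1 a + 1 = a + 1 = 1 + a$)
$\sqrt{I{\left(-167 \right)} + \frac{1}{-29843 - 42409}} = \sqrt{\left(1 - 167\right) + \frac{1}{-29843 - 42409}} = \sqrt{-166 + \frac{1}{-72252}} = \sqrt{-166 - \frac{1}{72252}} = \sqrt{- \frac{11993833}{72252}} = \frac{i \sqrt{2674624759}}{4014}$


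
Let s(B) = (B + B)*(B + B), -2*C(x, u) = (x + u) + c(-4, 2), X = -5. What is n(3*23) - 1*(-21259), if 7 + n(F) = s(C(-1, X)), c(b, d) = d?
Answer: 21268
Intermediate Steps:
C(x, u) = -1 - u/2 - x/2 (C(x, u) = -((x + u) + 2)/2 = -((u + x) + 2)/2 = -(2 + u + x)/2 = -1 - u/2 - x/2)
s(B) = 4*B**2 (s(B) = (2*B)*(2*B) = 4*B**2)
n(F) = 9 (n(F) = -7 + 4*(-1 - 1/2*(-5) - 1/2*(-1))**2 = -7 + 4*(-1 + 5/2 + 1/2)**2 = -7 + 4*2**2 = -7 + 4*4 = -7 + 16 = 9)
n(3*23) - 1*(-21259) = 9 - 1*(-21259) = 9 + 21259 = 21268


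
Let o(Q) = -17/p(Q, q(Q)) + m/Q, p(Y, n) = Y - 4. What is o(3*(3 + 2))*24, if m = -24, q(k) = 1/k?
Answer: -4152/55 ≈ -75.491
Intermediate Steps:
p(Y, n) = -4 + Y
o(Q) = -24/Q - 17/(-4 + Q) (o(Q) = -17/(-4 + Q) - 24/Q = -24/Q - 17/(-4 + Q))
o(3*(3 + 2))*24 = ((96 - 123*(3 + 2))/(((3*(3 + 2)))*(-4 + 3*(3 + 2))))*24 = ((96 - 123*5)/(((3*5))*(-4 + 3*5)))*24 = ((96 - 41*15)/(15*(-4 + 15)))*24 = ((1/15)*(96 - 615)/11)*24 = ((1/15)*(1/11)*(-519))*24 = -173/55*24 = -4152/55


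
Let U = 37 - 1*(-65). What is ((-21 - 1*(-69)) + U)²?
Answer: 22500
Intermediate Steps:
U = 102 (U = 37 + 65 = 102)
((-21 - 1*(-69)) + U)² = ((-21 - 1*(-69)) + 102)² = ((-21 + 69) + 102)² = (48 + 102)² = 150² = 22500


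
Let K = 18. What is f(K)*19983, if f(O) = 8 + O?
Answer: 519558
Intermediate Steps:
f(K)*19983 = (8 + 18)*19983 = 26*19983 = 519558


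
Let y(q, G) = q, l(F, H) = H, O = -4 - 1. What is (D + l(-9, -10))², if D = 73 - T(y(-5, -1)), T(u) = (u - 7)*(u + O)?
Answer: 3249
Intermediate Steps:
O = -5
T(u) = (-7 + u)*(-5 + u) (T(u) = (u - 7)*(u - 5) = (-7 + u)*(-5 + u))
D = -47 (D = 73 - (35 + (-5)² - 12*(-5)) = 73 - (35 + 25 + 60) = 73 - 1*120 = 73 - 120 = -47)
(D + l(-9, -10))² = (-47 - 10)² = (-57)² = 3249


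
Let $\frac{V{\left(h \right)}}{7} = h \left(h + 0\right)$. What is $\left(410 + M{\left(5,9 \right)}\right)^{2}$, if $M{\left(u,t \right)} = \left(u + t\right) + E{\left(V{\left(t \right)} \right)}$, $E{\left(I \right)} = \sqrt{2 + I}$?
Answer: $\left(424 + \sqrt{569}\right)^{2} \approx 2.0057 \cdot 10^{5}$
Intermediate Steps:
$V{\left(h \right)} = 7 h^{2}$ ($V{\left(h \right)} = 7 h \left(h + 0\right) = 7 h h = 7 h^{2}$)
$M{\left(u,t \right)} = t + u + \sqrt{2 + 7 t^{2}}$ ($M{\left(u,t \right)} = \left(u + t\right) + \sqrt{2 + 7 t^{2}} = \left(t + u\right) + \sqrt{2 + 7 t^{2}} = t + u + \sqrt{2 + 7 t^{2}}$)
$\left(410 + M{\left(5,9 \right)}\right)^{2} = \left(410 + \left(9 + 5 + \sqrt{2 + 7 \cdot 9^{2}}\right)\right)^{2} = \left(410 + \left(9 + 5 + \sqrt{2 + 7 \cdot 81}\right)\right)^{2} = \left(410 + \left(9 + 5 + \sqrt{2 + 567}\right)\right)^{2} = \left(410 + \left(9 + 5 + \sqrt{569}\right)\right)^{2} = \left(410 + \left(14 + \sqrt{569}\right)\right)^{2} = \left(424 + \sqrt{569}\right)^{2}$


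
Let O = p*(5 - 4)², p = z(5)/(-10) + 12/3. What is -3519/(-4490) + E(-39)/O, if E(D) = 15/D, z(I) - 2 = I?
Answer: 1285151/1926210 ≈ 0.66719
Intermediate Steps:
z(I) = 2 + I
p = 33/10 (p = (2 + 5)/(-10) + 12/3 = 7*(-⅒) + 12*(⅓) = -7/10 + 4 = 33/10 ≈ 3.3000)
O = 33/10 (O = 33*(5 - 4)²/10 = (33/10)*1² = (33/10)*1 = 33/10 ≈ 3.3000)
-3519/(-4490) + E(-39)/O = -3519/(-4490) + (15/(-39))/(33/10) = -3519*(-1/4490) + (15*(-1/39))*(10/33) = 3519/4490 - 5/13*10/33 = 3519/4490 - 50/429 = 1285151/1926210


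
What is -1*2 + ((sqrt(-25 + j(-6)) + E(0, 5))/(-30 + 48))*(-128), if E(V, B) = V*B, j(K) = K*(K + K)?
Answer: -2 - 64*sqrt(47)/9 ≈ -50.751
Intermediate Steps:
j(K) = 2*K**2 (j(K) = K*(2*K) = 2*K**2)
E(V, B) = B*V
-1*2 + ((sqrt(-25 + j(-6)) + E(0, 5))/(-30 + 48))*(-128) = -1*2 + ((sqrt(-25 + 2*(-6)**2) + 5*0)/(-30 + 48))*(-128) = -2 + ((sqrt(-25 + 2*36) + 0)/18)*(-128) = -2 + ((sqrt(-25 + 72) + 0)*(1/18))*(-128) = -2 + ((sqrt(47) + 0)*(1/18))*(-128) = -2 + (sqrt(47)*(1/18))*(-128) = -2 + (sqrt(47)/18)*(-128) = -2 - 64*sqrt(47)/9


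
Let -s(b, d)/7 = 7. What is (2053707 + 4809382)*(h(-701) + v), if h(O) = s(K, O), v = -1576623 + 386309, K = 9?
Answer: -8169567211307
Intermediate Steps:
v = -1190314
s(b, d) = -49 (s(b, d) = -7*7 = -49)
h(O) = -49
(2053707 + 4809382)*(h(-701) + v) = (2053707 + 4809382)*(-49 - 1190314) = 6863089*(-1190363) = -8169567211307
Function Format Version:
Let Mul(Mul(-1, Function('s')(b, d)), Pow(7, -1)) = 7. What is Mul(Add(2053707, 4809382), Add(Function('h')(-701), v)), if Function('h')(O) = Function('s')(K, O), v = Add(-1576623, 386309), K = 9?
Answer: -8169567211307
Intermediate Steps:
v = -1190314
Function('s')(b, d) = -49 (Function('s')(b, d) = Mul(-7, 7) = -49)
Function('h')(O) = -49
Mul(Add(2053707, 4809382), Add(Function('h')(-701), v)) = Mul(Add(2053707, 4809382), Add(-49, -1190314)) = Mul(6863089, -1190363) = -8169567211307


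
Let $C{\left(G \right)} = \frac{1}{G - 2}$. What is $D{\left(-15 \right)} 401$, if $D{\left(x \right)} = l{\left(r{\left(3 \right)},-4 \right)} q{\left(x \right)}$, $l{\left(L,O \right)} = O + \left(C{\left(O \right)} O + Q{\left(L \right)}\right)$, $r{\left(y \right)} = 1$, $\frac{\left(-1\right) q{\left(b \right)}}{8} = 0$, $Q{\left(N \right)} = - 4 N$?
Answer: $0$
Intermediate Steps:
$C{\left(G \right)} = \frac{1}{-2 + G}$
$q{\left(b \right)} = 0$ ($q{\left(b \right)} = \left(-8\right) 0 = 0$)
$l{\left(L,O \right)} = O - 4 L + \frac{O}{-2 + O}$ ($l{\left(L,O \right)} = O - \left(4 L - \frac{O}{-2 + O}\right) = O - 4 L + \frac{O}{-2 + O}$)
$D{\left(x \right)} = 0$ ($D{\left(x \right)} = \frac{-4 + \left(-2 - 4\right) \left(-4 - 4\right)}{-2 - 4} \cdot 0 = \frac{-4 - 6 \left(-4 - 4\right)}{-6} \cdot 0 = - \frac{-4 - -48}{6} \cdot 0 = - \frac{-4 + 48}{6} \cdot 0 = \left(- \frac{1}{6}\right) 44 \cdot 0 = \left(- \frac{22}{3}\right) 0 = 0$)
$D{\left(-15 \right)} 401 = 0 \cdot 401 = 0$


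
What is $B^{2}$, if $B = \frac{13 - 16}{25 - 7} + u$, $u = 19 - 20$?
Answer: $\frac{49}{36} \approx 1.3611$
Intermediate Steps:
$u = -1$ ($u = 19 - 20 = -1$)
$B = - \frac{7}{6}$ ($B = \frac{13 - 16}{25 - 7} - 1 = - \frac{3}{18} - 1 = \left(-3\right) \frac{1}{18} - 1 = - \frac{1}{6} - 1 = - \frac{7}{6} \approx -1.1667$)
$B^{2} = \left(- \frac{7}{6}\right)^{2} = \frac{49}{36}$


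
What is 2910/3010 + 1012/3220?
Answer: 1928/1505 ≈ 1.2811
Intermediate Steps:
2910/3010 + 1012/3220 = 2910*(1/3010) + 1012*(1/3220) = 291/301 + 11/35 = 1928/1505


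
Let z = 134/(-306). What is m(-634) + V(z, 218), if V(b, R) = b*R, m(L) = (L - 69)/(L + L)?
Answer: -18412849/194004 ≈ -94.910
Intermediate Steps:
m(L) = (-69 + L)/(2*L) (m(L) = (-69 + L)/((2*L)) = (-69 + L)*(1/(2*L)) = (-69 + L)/(2*L))
z = -67/153 (z = 134*(-1/306) = -67/153 ≈ -0.43791)
V(b, R) = R*b
m(-634) + V(z, 218) = (½)*(-69 - 634)/(-634) + 218*(-67/153) = (½)*(-1/634)*(-703) - 14606/153 = 703/1268 - 14606/153 = -18412849/194004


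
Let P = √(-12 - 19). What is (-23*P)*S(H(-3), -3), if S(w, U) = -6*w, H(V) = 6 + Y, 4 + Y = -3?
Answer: -138*I*√31 ≈ -768.35*I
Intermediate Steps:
Y = -7 (Y = -4 - 3 = -7)
H(V) = -1 (H(V) = 6 - 7 = -1)
P = I*√31 (P = √(-31) = I*√31 ≈ 5.5678*I)
(-23*P)*S(H(-3), -3) = (-23*I*√31)*(-6*(-1)) = -23*I*√31*6 = -138*I*√31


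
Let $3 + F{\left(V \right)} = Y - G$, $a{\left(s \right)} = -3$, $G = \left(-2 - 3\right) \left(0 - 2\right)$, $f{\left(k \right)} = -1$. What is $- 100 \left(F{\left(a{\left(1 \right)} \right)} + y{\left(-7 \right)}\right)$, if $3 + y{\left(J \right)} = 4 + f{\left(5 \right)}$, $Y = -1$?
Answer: $1400$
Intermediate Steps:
$G = 10$ ($G = \left(-5\right) \left(-2\right) = 10$)
$F{\left(V \right)} = -14$ ($F{\left(V \right)} = -3 - 11 = -14$)
$y{\left(J \right)} = 0$ ($y{\left(J \right)} = -3 + \left(4 - 1\right) = -3 + 3 = 0$)
$- 100 \left(F{\left(a{\left(1 \right)} \right)} + y{\left(-7 \right)}\right) = - 100 \left(-14 + 0\right) = \left(-100\right) \left(-14\right) = 1400$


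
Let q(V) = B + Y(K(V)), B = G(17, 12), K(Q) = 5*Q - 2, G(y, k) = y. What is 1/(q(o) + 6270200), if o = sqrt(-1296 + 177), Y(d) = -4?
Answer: 1/6270213 ≈ 1.5948e-7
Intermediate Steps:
K(Q) = -2 + 5*Q
B = 17
o = I*sqrt(1119) (o = sqrt(-1119) = I*sqrt(1119) ≈ 33.451*I)
q(V) = 13 (q(V) = 17 - 4 = 13)
1/(q(o) + 6270200) = 1/(13 + 6270200) = 1/6270213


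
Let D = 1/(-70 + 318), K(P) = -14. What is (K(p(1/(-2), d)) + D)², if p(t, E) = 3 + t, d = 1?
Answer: 12047841/61504 ≈ 195.89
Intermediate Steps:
D = 1/248 ≈ 0.0040323
(K(p(1/(-2), d)) + D)² = (-14 + 1/248)² = (-3471/248)² = 12047841/61504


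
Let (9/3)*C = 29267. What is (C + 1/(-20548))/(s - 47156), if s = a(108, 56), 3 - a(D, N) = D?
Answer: -601378313/2913357084 ≈ -0.20642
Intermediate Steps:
C = 29267/3 (C = (⅓)*29267 = 29267/3 ≈ 9755.7)
a(D, N) = 3 - D
s = -105 (s = 3 - 1*108 = 3 - 108 = -105)
(C + 1/(-20548))/(s - 47156) = (29267/3 + 1/(-20548))/(-105 - 47156) = (29267/3 - 1/20548)/(-47261) = (601378313/61644)*(-1/47261) = -601378313/2913357084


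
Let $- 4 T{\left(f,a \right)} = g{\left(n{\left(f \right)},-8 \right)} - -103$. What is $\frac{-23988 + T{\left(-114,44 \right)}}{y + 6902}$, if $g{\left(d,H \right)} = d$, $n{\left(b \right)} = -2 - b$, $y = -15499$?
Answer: $\frac{96167}{34388} \approx 2.7965$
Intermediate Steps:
$T{\left(f,a \right)} = - \frac{101}{4} + \frac{f}{4}$ ($T{\left(f,a \right)} = - \frac{\left(-2 - f\right) - -103}{4} = - \frac{\left(-2 - f\right) + 103}{4} = - \frac{101 - f}{4} = - \frac{101}{4} + \frac{f}{4}$)
$\frac{-23988 + T{\left(-114,44 \right)}}{y + 6902} = \frac{-23988 + \left(- \frac{101}{4} + \frac{1}{4} \left(-114\right)\right)}{-15499 + 6902} = \frac{-23988 - \frac{215}{4}}{-8597} = \left(-23988 - \frac{215}{4}\right) \left(- \frac{1}{8597}\right) = \left(- \frac{96167}{4}\right) \left(- \frac{1}{8597}\right) = \frac{96167}{34388}$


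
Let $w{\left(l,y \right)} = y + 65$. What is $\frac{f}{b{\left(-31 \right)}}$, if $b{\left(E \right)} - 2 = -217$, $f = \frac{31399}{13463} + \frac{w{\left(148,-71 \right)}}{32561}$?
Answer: $- \frac{1022302061}{94249279745} \approx -0.010847$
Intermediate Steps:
$w{\left(l,y \right)} = 65 + y$
$f = \frac{1022302061}{438368743}$ ($f = \frac{31399}{13463} + \frac{65 - 71}{32561} = 31399 \cdot \frac{1}{13463} - \frac{6}{32561} = \frac{31399}{13463} - \frac{6}{32561} = \frac{1022302061}{438368743} \approx 2.3321$)
$b{\left(E \right)} = -215$ ($b{\left(E \right)} = 2 - 217 = -215$)
$\frac{f}{b{\left(-31 \right)}} = \frac{1022302061}{438368743 \left(-215\right)} = \frac{1022302061}{438368743} \left(- \frac{1}{215}\right) = - \frac{1022302061}{94249279745}$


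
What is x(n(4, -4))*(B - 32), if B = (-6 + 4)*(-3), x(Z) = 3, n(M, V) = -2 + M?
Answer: -78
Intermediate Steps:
B = 6 (B = -2*(-3) = 6)
x(n(4, -4))*(B - 32) = 3*(6 - 32) = 3*(-26) = -78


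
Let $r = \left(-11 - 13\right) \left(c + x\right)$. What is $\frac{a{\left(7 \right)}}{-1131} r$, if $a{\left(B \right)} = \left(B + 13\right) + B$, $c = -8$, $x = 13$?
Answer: $\frac{1080}{377} \approx 2.8647$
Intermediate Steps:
$a{\left(B \right)} = 13 + 2 B$ ($a{\left(B \right)} = \left(13 + B\right) + B = 13 + 2 B$)
$r = -120$ ($r = \left(-11 - 13\right) \left(-8 + 13\right) = \left(-24\right) 5 = -120$)
$\frac{a{\left(7 \right)}}{-1131} r = \frac{13 + 2 \cdot 7}{-1131} \left(-120\right) = \left(13 + 14\right) \left(- \frac{1}{1131}\right) \left(-120\right) = 27 \left(- \frac{1}{1131}\right) \left(-120\right) = \left(- \frac{9}{377}\right) \left(-120\right) = \frac{1080}{377}$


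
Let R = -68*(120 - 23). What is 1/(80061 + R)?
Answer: 1/73465 ≈ 1.3612e-5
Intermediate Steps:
R = -6596 (R = -68*97 = -6596)
1/(80061 + R) = 1/(80061 - 6596) = 1/73465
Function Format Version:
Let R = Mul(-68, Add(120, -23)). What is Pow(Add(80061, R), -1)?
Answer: Rational(1, 73465) ≈ 1.3612e-5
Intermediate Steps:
R = -6596 (R = Mul(-68, 97) = -6596)
Pow(Add(80061, R), -1) = Pow(Add(80061, -6596), -1) = Pow(73465, -1) = Rational(1, 73465)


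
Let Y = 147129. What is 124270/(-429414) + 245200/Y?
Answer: 4833810665/3509958467 ≈ 1.3772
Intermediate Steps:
124270/(-429414) + 245200/Y = 124270/(-429414) + 245200/147129 = 124270*(-1/429414) + 245200*(1/147129) = -62135/214707 + 245200/147129 = 4833810665/3509958467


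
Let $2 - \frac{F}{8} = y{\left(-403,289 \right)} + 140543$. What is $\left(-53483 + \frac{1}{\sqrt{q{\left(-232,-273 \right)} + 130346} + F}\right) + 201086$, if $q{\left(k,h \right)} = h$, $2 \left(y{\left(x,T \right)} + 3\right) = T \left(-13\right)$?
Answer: $\frac{181624475119835833}{1230493114103} - \frac{\sqrt{130073}}{1230493114103} \approx 1.476 \cdot 10^{5}$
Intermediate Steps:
$y{\left(x,T \right)} = -3 - \frac{13 T}{2}$ ($y{\left(x,T \right)} = -3 + \frac{T \left(-13\right)}{2} = -3 + \frac{\left(-13\right) T}{2} = -3 - \frac{13 T}{2}$)
$F = -1109276$ ($F = 16 - 8 \left(\left(-3 - \frac{3757}{2}\right) + 140543\right) = 16 - 8 \left(- \frac{3763}{2} + 140543\right) = 16 - 1109292 = -1109276$)
$\left(-53483 + \frac{1}{\sqrt{q{\left(-232,-273 \right)} + 130346} + F}\right) + 201086 = \left(-53483 + \frac{1}{\sqrt{-273 + 130346} - 1109276}\right) + 201086 = \left(-53483 + \frac{1}{\sqrt{130073} - 1109276}\right) + 201086 = \left(-53483 + \frac{1}{-1109276 + \sqrt{130073}}\right) + 201086 = 147603 + \frac{1}{-1109276 + \sqrt{130073}}$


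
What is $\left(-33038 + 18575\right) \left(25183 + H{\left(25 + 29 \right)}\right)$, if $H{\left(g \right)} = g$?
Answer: $-365002731$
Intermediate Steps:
$\left(-33038 + 18575\right) \left(25183 + H{\left(25 + 29 \right)}\right) = \left(-33038 + 18575\right) \left(25183 + \left(25 + 29\right)\right) = - 14463 \left(25183 + 54\right) = \left(-14463\right) 25237 = -365002731$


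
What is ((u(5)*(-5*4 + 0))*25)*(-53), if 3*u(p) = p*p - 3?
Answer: 583000/3 ≈ 1.9433e+5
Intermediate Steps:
u(p) = -1 + p²/3 (u(p) = (p*p - 3)/3 = (p² - 3)/3 = (-3 + p²)/3 = -1 + p²/3)
((u(5)*(-5*4 + 0))*25)*(-53) = (((-1 + (⅓)*5²)*(-5*4 + 0))*25)*(-53) = (((-1 + (⅓)*25)*(-20 + 0))*25)*(-53) = (((-1 + 25/3)*(-20))*25)*(-53) = (((22/3)*(-20))*25)*(-53) = -440/3*25*(-53) = -11000/3*(-53) = 583000/3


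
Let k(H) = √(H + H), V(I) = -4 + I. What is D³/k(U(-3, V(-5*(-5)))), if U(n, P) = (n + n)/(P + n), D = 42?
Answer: -37044*I*√6 ≈ -90739.0*I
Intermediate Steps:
U(n, P) = 2*n/(P + n) (U(n, P) = (2*n)/(P + n) = 2*n/(P + n))
k(H) = √2*√H (k(H) = √(2*H) = √2*√H)
D³/k(U(-3, V(-5*(-5)))) = 42³/((√2*√(2*(-3)/((-4 - 5*(-5)) - 3)))) = 74088/((√2*√(2*(-3)/((-4 + 25) - 3)))) = 74088/((√2*√(2*(-3)/(21 - 3)))) = 74088/((√2*√(2*(-3)/18))) = 74088/((√2*√(2*(-3)*(1/18)))) = 74088/((√2*√(-⅓))) = 74088/((√2*(I*√3/3))) = 74088/((I*√6/3)) = 74088*(-I*√6/2) = -37044*I*√6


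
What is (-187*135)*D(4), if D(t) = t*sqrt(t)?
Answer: -201960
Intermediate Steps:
D(t) = t**(3/2)
(-187*135)*D(4) = (-187*135)*4**(3/2) = -25245*8 = -201960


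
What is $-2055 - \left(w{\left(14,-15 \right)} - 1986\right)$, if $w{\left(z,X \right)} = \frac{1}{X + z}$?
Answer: $-68$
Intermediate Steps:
$-2055 - \left(w{\left(14,-15 \right)} - 1986\right) = -2055 - \left(\frac{1}{-15 + 14} - 1986\right) = -2055 - \left(\frac{1}{-1} - 1986\right) = -2055 - \left(-1 - 1986\right) = -2055 - -1987 = -2055 + 1987 = -68$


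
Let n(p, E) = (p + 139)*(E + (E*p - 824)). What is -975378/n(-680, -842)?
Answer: 162563/51475609 ≈ 0.0031581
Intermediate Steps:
n(p, E) = (139 + p)*(-824 + E + E*p) (n(p, E) = (139 + p)*(E + (-824 + E*p)) = (139 + p)*(-824 + E + E*p))
-975378/n(-680, -842) = -975378/(-114536 - 824*(-680) + 139*(-842) - 842*(-680)² + 140*(-842)*(-680)) = -975378/(-114536 + 560320 - 117038 - 842*462400 + 80158400) = -975378/(-114536 + 560320 - 117038 - 389340800 + 80158400) = -975378/(-308853654) = -975378*(-1/308853654) = 162563/51475609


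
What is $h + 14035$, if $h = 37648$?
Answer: $51683$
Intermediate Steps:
$h + 14035 = 37648 + 14035 = 51683$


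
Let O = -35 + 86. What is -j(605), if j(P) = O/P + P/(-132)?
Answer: 32663/7260 ≈ 4.4990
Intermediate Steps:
O = 51
j(P) = 51/P - P/132 (j(P) = 51/P + P/(-132) = 51/P + P*(-1/132) = 51/P - P/132)
-j(605) = -(51/605 - 1/132*605) = -(51*(1/605) - 55/12) = -(51/605 - 55/12) = -1*(-32663/7260) = 32663/7260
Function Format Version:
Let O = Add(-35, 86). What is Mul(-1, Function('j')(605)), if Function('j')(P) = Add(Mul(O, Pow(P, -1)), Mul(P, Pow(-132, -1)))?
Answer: Rational(32663, 7260) ≈ 4.4990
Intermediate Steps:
O = 51
Function('j')(P) = Add(Mul(51, Pow(P, -1)), Mul(Rational(-1, 132), P)) (Function('j')(P) = Add(Mul(51, Pow(P, -1)), Mul(P, Pow(-132, -1))) = Add(Mul(51, Pow(P, -1)), Mul(P, Rational(-1, 132))) = Add(Mul(51, Pow(P, -1)), Mul(Rational(-1, 132), P)))
Mul(-1, Function('j')(605)) = Mul(-1, Add(Mul(51, Pow(605, -1)), Mul(Rational(-1, 132), 605))) = Mul(-1, Add(Mul(51, Rational(1, 605)), Rational(-55, 12))) = Mul(-1, Add(Rational(51, 605), Rational(-55, 12))) = Mul(-1, Rational(-32663, 7260)) = Rational(32663, 7260)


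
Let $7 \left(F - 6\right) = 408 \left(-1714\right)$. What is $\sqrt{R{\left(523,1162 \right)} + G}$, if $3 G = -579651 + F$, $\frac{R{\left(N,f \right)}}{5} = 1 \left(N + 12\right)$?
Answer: $\frac{2 i \sqrt{2742047}}{7} \approx 473.12 i$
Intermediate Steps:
$R{\left(N,f \right)} = 60 + 5 N$ ($R{\left(N,f \right)} = 5 \cdot 1 \left(N + 12\right) = 5 \cdot 1 \left(12 + N\right) = 5 \left(12 + N\right) = 60 + 5 N$)
$F = - \frac{699270}{7}$ ($F = 6 + \frac{408 \left(-1714\right)}{7} = 6 + \frac{1}{7} \left(-699312\right) = 6 - \frac{699312}{7} = - \frac{699270}{7} \approx -99896.0$)
$G = - \frac{1585609}{7}$ ($G = \frac{-579651 - \frac{699270}{7}}{3} = \frac{1}{3} \left(- \frac{4756827}{7}\right) = - \frac{1585609}{7} \approx -2.2652 \cdot 10^{5}$)
$\sqrt{R{\left(523,1162 \right)} + G} = \sqrt{\left(60 + 5 \cdot 523\right) - \frac{1585609}{7}} = \sqrt{\left(60 + 2615\right) - \frac{1585609}{7}} = \sqrt{2675 - \frac{1585609}{7}} = \sqrt{- \frac{1566884}{7}} = \frac{2 i \sqrt{2742047}}{7}$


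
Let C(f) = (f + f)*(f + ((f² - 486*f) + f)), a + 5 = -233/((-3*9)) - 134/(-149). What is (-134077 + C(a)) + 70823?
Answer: -5399166382765018/65110360167 ≈ -82923.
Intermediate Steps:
a = 18220/4023 (a = -5 + (-233/((-3*9)) - 134/(-149)) = -5 + (-233/(-27) - 134*(-1/149)) = -5 + (-233*(-1/27) + 134/149) = -5 + (233/27 + 134/149) = -5 + 38335/4023 = 18220/4023 ≈ 4.5290)
C(f) = 2*f*(f² - 484*f) (C(f) = (2*f)*(f + (f² - 485*f)) = (2*f)*(f² - 484*f) = 2*f*(f² - 484*f))
(-134077 + C(a)) + 70823 = (-134077 + 2*(18220/4023)²*(-484 + 18220/4023)) + 70823 = (-134077 + 2*(331968400/16184529)*(-1928912/4023)) + 70823 = (-134077 - 1280675660761600/65110360167) + 70823 = -10010477420872459/65110360167 + 70823 = -5399166382765018/65110360167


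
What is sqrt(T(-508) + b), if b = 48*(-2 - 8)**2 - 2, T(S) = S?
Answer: sqrt(4290) ≈ 65.498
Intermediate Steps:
b = 4798 (b = 48*(-10)**2 - 2 = 48*100 - 2 = 4800 - 2 = 4798)
sqrt(T(-508) + b) = sqrt(-508 + 4798) = sqrt(4290)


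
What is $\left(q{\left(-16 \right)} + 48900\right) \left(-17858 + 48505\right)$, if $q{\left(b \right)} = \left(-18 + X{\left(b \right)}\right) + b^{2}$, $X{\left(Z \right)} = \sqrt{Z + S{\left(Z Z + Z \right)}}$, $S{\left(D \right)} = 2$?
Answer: $1505932286 + 30647 i \sqrt{14} \approx 1.5059 \cdot 10^{9} + 1.1467 \cdot 10^{5} i$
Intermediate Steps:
$X{\left(Z \right)} = \sqrt{2 + Z}$ ($X{\left(Z \right)} = \sqrt{Z + 2} = \sqrt{2 + Z}$)
$q{\left(b \right)} = -18 + b^{2} + \sqrt{2 + b}$ ($q{\left(b \right)} = \left(-18 + \sqrt{2 + b}\right) + b^{2} = -18 + b^{2} + \sqrt{2 + b}$)
$\left(q{\left(-16 \right)} + 48900\right) \left(-17858 + 48505\right) = \left(\left(-18 + \left(-16\right)^{2} + \sqrt{2 - 16}\right) + 48900\right) \left(-17858 + 48505\right) = \left(\left(-18 + 256 + \sqrt{-14}\right) + 48900\right) 30647 = \left(\left(-18 + 256 + i \sqrt{14}\right) + 48900\right) 30647 = \left(\left(238 + i \sqrt{14}\right) + 48900\right) 30647 = \left(49138 + i \sqrt{14}\right) 30647 = 1505932286 + 30647 i \sqrt{14}$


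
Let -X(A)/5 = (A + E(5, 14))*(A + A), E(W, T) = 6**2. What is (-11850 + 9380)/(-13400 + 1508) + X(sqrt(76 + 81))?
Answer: -9333985/5946 - 360*sqrt(157) ≈ -6080.6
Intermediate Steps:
E(W, T) = 36
X(A) = -10*A*(36 + A) (X(A) = -5*(A + 36)*(A + A) = -5*(36 + A)*2*A = -10*A*(36 + A))
(-11850 + 9380)/(-13400 + 1508) + X(sqrt(76 + 81)) = (-11850 + 9380)/(-13400 + 1508) - 10*sqrt(76 + 81)*(36 + sqrt(76 + 81)) = -2470/(-11892) - 10*sqrt(157)*(36 + sqrt(157)) = -2470*(-1/11892) - 10*sqrt(157)*(36 + sqrt(157)) = 1235/5946 - 10*sqrt(157)*(36 + sqrt(157))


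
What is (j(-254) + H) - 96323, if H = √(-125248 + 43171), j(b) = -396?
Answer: -96719 + I*√82077 ≈ -96719.0 + 286.49*I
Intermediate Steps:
H = I*√82077 (H = √(-82077) = I*√82077 ≈ 286.49*I)
(j(-254) + H) - 96323 = (-396 + I*√82077) - 96323 = -96719 + I*√82077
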